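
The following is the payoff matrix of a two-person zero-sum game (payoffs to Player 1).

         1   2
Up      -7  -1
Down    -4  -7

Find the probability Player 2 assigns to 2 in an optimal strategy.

1/3

Row minima: Up → -7, Down → -7; maximin = -7.
Column maxima: 1 → -4, 2 → -1; minimax = -4.
-7 ≠ -4, so there is no saddle point; optimal play is mixed.
Let Player 1 play Up with probability p. Expected payoff against 1: (-7)p + (-4)(1−p) = −3p − 4; against 2: (-1)p + (-7)(1−p) = 6p − 7.
Setting these equal: −3p − 4 = 6p − 7 ⇒ −9p = -3 ⇒ p = 1/3, and the value is (-3)·(1/3) − 4 = -5.
For Player 2: with q = P(1), equating Up's and Down's payoffs gives −6q − 1 = 3q − 7 ⇒ q = 2/3.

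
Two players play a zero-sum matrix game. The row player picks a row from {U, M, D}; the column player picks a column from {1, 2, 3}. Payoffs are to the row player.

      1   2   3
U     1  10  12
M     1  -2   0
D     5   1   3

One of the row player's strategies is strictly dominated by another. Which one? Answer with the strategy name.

D gives a strictly higher payoff than M against every column: 5 > 1, 1 > -2, 3 > 0.
So M is strictly dominated and the row player never plays it.

M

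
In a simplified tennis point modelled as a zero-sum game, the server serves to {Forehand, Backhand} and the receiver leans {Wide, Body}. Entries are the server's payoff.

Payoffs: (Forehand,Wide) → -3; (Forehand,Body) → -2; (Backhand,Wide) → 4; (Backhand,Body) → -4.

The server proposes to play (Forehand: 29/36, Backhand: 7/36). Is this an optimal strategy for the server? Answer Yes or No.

Against Wide this mix gives (29/36)·(-3) + (7/36)·4 = -59/36.
Against Body this mix gives (29/36)·(-2) + (7/36)·(-4) = -43/18.
The receiver will play Body, holding the server to -43/18. Shifting weight toward the row that does better against Body would raise this floor (the equalizing mix achieves -20/9 against both Body and Wide), so the proposed strategy is not optimal.

No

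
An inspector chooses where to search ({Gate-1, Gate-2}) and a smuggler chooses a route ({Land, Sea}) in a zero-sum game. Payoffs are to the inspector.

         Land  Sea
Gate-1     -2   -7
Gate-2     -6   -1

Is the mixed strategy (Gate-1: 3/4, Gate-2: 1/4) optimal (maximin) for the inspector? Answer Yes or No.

Against Land this mix gives (3/4)·(-2) + (1/4)·(-6) = -3.
Against Sea this mix gives (3/4)·(-7) + (1/4)·(-1) = -11/2.
The smuggler will play Sea, holding the inspector to -11/2. Shifting weight toward the row that does better against Sea would raise this floor (the equalizing mix achieves -4 against both Sea and Land), so the proposed strategy is not optimal.

No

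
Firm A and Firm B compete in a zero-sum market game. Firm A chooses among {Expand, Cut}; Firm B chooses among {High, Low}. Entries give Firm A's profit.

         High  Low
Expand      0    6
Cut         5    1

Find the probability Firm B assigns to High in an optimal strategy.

Row minima: Expand → 0, Cut → 1; maximin = 1.
Column maxima: High → 5, Low → 6; minimax = 5.
1 ≠ 5, so there is no saddle point; optimal play is mixed.
Let Firm A play Expand with probability p. Expected payoff against High: 0p + 5(1−p) = −5p + 5; against Low: 6p + 1(1−p) = 5p + 1.
Setting these equal: −5p + 5 = 5p + 1 ⇒ −10p = -4 ⇒ p = 2/5, and the value is (-5)·(2/5) + 5 = 3.
For Firm B: with q = P(High), equating Expand's and Cut's payoffs gives −6q + 6 = 4q + 1 ⇒ q = 1/2.

1/2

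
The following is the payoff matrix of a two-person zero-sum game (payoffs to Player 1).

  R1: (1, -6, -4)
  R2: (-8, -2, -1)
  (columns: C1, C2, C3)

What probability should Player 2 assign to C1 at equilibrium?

Row minima: R1 → -6, R2 → -8; maximin = -6.
Column maxima: C1 → 1, C2 → -2, C3 → -1; minimax = -2.
-6 ≠ -2, so there is no saddle point; optimal play is mixed.
C3 is strictly dominated by C2 (it gives Player 1 strictly more in every row), so Player 2 never plays it.
On the remaining 2×2 (R1, R2 vs C1, C2):
Let Player 1 play R1 with probability p. Expected payoff against C1: 1p + (-8)(1−p) = 9p − 8; against C2: (-6)p + (-2)(1−p) = −4p − 2.
Setting these equal: 9p − 8 = −4p − 2 ⇒ 13p = 6 ⇒ p = 6/13, and the value is (9)·(6/13) − 8 = -50/13.
For Player 2: with q = P(C1), equating R1's and R2's payoffs gives 7q − 6 = −6q − 2 ⇒ q = 4/13.

4/13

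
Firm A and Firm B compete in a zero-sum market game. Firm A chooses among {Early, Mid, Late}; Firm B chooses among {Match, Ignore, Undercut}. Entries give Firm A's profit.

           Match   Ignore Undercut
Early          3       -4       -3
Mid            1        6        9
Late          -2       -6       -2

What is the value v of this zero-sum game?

11/6

Row minima: Early → -4, Mid → 1, Late → -6; maximin = 1.
Column maxima: Match → 3, Ignore → 6, Undercut → 9; minimax = 3.
1 ≠ 3, so there is no saddle point; optimal play is mixed.
Late is strictly dominated by Mid, so Firm A never plays it.
Undercut is strictly dominated by Ignore (it gives Firm A strictly more in every row), so Firm B never plays it.
On the remaining 2×2 (Early, Mid vs Match, Ignore):
Let Firm A play Early with probability p. Expected payoff against Match: 3p + 1(1−p) = 2p + 1; against Ignore: (-4)p + 6(1−p) = −10p + 6.
Setting these equal: 2p + 1 = −10p + 6 ⇒ 12p = 5 ⇒ p = 5/12, and the value is (2)·(5/12) + 1 = 11/6.
For Firm B: with q = P(Match), equating Early's and Mid's payoffs gives 7q − 4 = −5q + 6 ⇒ q = 5/6.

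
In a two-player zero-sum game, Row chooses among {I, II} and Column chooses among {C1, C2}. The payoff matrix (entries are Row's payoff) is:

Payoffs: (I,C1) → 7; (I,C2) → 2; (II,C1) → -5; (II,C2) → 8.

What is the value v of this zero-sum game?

11/3

Row minima: I → 2, II → -5; maximin = 2.
Column maxima: C1 → 7, C2 → 8; minimax = 7.
2 ≠ 7, so there is no saddle point; optimal play is mixed.
Let Row play I with probability p. Expected payoff against C1: 7p + (-5)(1−p) = 12p − 5; against C2: 2p + 8(1−p) = −6p + 8.
Setting these equal: 12p − 5 = −6p + 8 ⇒ 18p = 13 ⇒ p = 13/18, and the value is (12)·(13/18) − 5 = 11/3.
For Column: with q = P(C1), equating I's and II's payoffs gives 5q + 2 = −13q + 8 ⇒ q = 1/3.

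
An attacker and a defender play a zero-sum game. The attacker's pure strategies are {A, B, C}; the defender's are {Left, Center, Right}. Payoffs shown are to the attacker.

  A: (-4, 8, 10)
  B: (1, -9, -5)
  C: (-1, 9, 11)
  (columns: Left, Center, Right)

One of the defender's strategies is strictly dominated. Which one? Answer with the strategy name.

Center holds the attacker's payoff strictly below Right in every row: 8 < 10, -9 < -5, 9 < 11.
So Right is strictly dominated for the defender.

Right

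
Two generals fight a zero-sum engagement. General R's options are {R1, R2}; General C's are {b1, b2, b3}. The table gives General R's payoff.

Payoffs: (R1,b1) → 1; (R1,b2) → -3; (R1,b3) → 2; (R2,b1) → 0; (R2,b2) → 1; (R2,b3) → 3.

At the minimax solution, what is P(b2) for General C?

1/5

Row minima: R1 → -3, R2 → 0; maximin = 0.
Column maxima: b1 → 1, b2 → 1, b3 → 3; minimax = 1.
0 ≠ 1, so there is no saddle point; optimal play is mixed.
b3 is strictly dominated by b1 (it gives General R strictly more in every row), so General C never plays it.
On the remaining 2×2 (R1, R2 vs b1, b2):
Let General R play R1 with probability p. Expected payoff against b1: 1p + 0(1−p) = p; against b2: (-3)p + 1(1−p) = −4p + 1.
Setting these equal: p = −4p + 1 ⇒ 5p = 1 ⇒ p = 1/5, and the value is (1)·(1/5) = 1/5.
For General C: with q = P(b1), equating R1's and R2's payoffs gives 4q − 3 = −q + 1 ⇒ q = 4/5.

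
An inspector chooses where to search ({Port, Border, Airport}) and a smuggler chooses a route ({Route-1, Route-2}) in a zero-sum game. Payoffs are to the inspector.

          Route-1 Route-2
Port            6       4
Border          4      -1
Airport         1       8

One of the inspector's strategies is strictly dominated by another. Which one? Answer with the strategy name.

Port gives a strictly higher payoff than Border against every column: 6 > 4, 4 > -1.
So Border is strictly dominated and the inspector never plays it.

Border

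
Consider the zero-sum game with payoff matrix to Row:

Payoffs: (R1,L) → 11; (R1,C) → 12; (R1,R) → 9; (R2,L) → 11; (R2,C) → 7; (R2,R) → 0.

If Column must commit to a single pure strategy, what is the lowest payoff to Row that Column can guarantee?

Column maxima: L → 11, C → 12, R → 9.
The smallest of these is 9.

9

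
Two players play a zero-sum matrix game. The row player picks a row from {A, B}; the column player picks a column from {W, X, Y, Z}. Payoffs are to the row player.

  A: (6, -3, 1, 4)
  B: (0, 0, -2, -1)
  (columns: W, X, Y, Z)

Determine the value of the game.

-1

Row minima: A → -3, B → -2; maximin = -2.
Column maxima: W → 6, X → 0, Y → 1, Z → 4; minimax = 0.
-2 ≠ 0, so there is no saddle point; optimal play is mixed.
W is strictly dominated by Y (it gives the row player strictly more in every row), so the column player never plays it.
Z is strictly dominated by Y (it gives the row player strictly more in every row), so the column player never plays it.
On the remaining 2×2 (A, B vs X, Y):
Let the row player play A with probability p. Expected payoff against X: (-3)p + 0(1−p) = −3p; against Y: 1p + (-2)(1−p) = 3p − 2.
Setting these equal: −3p = 3p − 2 ⇒ −6p = -2 ⇒ p = 1/3, and the value is (-3)·(1/3) = -1.
For the column player: with q = P(X), equating A's and B's payoffs gives −4q + 1 = 2q − 2 ⇒ q = 1/2.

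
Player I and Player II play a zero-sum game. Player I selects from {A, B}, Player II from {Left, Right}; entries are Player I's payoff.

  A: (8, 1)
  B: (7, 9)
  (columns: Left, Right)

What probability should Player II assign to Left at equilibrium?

8/9

Row minima: A → 1, B → 7; maximin = 7.
Column maxima: Left → 8, Right → 9; minimax = 8.
7 ≠ 8, so there is no saddle point; optimal play is mixed.
Let Player I play A with probability p. Expected payoff against Left: 8p + 7(1−p) = p + 7; against Right: 1p + 9(1−p) = −8p + 9.
Setting these equal: p + 7 = −8p + 9 ⇒ 9p = 2 ⇒ p = 2/9, and the value is (1)·(2/9) + 7 = 65/9.
For Player II: with q = P(Left), equating A's and B's payoffs gives 7q + 1 = −2q + 9 ⇒ q = 8/9.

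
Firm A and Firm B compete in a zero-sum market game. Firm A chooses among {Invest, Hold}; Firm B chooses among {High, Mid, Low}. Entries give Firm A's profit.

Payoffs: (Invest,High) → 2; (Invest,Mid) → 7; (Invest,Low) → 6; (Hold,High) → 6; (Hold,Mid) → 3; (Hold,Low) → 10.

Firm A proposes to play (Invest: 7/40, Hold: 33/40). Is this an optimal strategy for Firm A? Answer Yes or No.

Against High this mix gives (7/40)·2 + (33/40)·6 = 53/10.
Against Mid this mix gives (7/40)·7 + (33/40)·3 = 37/10.
Against Low this mix gives (7/40)·6 + (33/40)·10 = 93/10.
Firm B will play Mid, holding Firm A to 37/10. Shifting weight toward the row that does better against Mid would raise this floor (the equalizing mix achieves 9/2 against both Mid and High), so the proposed strategy is not optimal.

No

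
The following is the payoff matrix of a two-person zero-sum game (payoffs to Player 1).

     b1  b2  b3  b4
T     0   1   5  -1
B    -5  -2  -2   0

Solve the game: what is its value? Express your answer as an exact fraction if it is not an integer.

-5/6

Row minima: T → -1, B → -5; maximin = -1.
Column maxima: b1 → 0, b2 → 1, b3 → 5, b4 → 0; minimax = 0.
-1 ≠ 0, so there is no saddle point; optimal play is mixed.
b2 is strictly dominated by b1 (it gives Player 1 strictly more in every row), so Player 2 never plays it.
b3 is strictly dominated by b1 (it gives Player 1 strictly more in every row), so Player 2 never plays it.
On the remaining 2×2 (T, B vs b1, b4):
Let Player 1 play T with probability p. Expected payoff against b1: 0p + (-5)(1−p) = 5p − 5; against b4: (-1)p + 0(1−p) = −p.
Setting these equal: 5p − 5 = −p ⇒ 6p = 5 ⇒ p = 5/6, and the value is (5)·(5/6) − 5 = -5/6.
For Player 2: with q = P(b1), equating T's and B's payoffs gives q − 1 = −5q ⇒ q = 1/6.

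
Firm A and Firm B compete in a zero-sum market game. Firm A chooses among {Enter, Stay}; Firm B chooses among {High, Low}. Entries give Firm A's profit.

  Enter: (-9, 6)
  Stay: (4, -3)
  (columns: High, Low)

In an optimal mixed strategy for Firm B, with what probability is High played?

9/22

Row minima: Enter → -9, Stay → -3; maximin = -3.
Column maxima: High → 4, Low → 6; minimax = 4.
-3 ≠ 4, so there is no saddle point; optimal play is mixed.
Let Firm A play Enter with probability p. Expected payoff against High: (-9)p + 4(1−p) = −13p + 4; against Low: 6p + (-3)(1−p) = 9p − 3.
Setting these equal: −13p + 4 = 9p − 3 ⇒ −22p = -7 ⇒ p = 7/22, and the value is (-13)·(7/22) + 4 = -3/22.
For Firm B: with q = P(High), equating Enter's and Stay's payoffs gives −15q + 6 = 7q − 3 ⇒ q = 9/22.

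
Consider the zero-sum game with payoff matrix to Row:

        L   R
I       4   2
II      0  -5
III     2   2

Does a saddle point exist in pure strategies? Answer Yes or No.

Yes

Row minima: I → 2, II → -5, III → 2; maximin = 2.
Column maxima: L → 4, R → 2; minimax = 2.
maximin = minimax = 2, so a saddle point exists.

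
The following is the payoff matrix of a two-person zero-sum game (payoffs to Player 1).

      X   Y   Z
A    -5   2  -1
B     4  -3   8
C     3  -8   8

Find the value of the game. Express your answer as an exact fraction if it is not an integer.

-1/2

Row minima: A → -5, B → -3, C → -8; maximin = -3.
Column maxima: X → 4, Y → 2, Z → 8; minimax = 2.
-3 ≠ 2, so there is no saddle point; optimal play is mixed.
Z is strictly dominated by X (it gives Player 1 strictly more in every row), so Player 2 never plays it.
With Z eliminated, C is strictly dominated by B (B gives Player 1 strictly more in every remaining column), so Player 1 never plays it.
On the remaining 2×2 (A, B vs X, Y):
Let Player 1 play A with probability p. Expected payoff against X: (-5)p + 4(1−p) = −9p + 4; against Y: 2p + (-3)(1−p) = 5p − 3.
Setting these equal: −9p + 4 = 5p − 3 ⇒ −14p = -7 ⇒ p = 1/2, and the value is (-9)·(1/2) + 4 = -1/2.
For Player 2: with q = P(X), equating A's and B's payoffs gives −7q + 2 = 7q − 3 ⇒ q = 5/14.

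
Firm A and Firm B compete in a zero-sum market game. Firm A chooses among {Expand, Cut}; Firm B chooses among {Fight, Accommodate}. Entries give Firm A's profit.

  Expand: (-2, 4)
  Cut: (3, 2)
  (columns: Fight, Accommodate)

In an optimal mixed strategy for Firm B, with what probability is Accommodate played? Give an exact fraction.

5/7

Row minima: Expand → -2, Cut → 2; maximin = 2.
Column maxima: Fight → 3, Accommodate → 4; minimax = 3.
2 ≠ 3, so there is no saddle point; optimal play is mixed.
Let Firm A play Expand with probability p. Expected payoff against Fight: (-2)p + 3(1−p) = −5p + 3; against Accommodate: 4p + 2(1−p) = 2p + 2.
Setting these equal: −5p + 3 = 2p + 2 ⇒ −7p = -1 ⇒ p = 1/7, and the value is (-5)·(1/7) + 3 = 16/7.
For Firm B: with q = P(Fight), equating Expand's and Cut's payoffs gives −6q + 4 = q + 2 ⇒ q = 2/7.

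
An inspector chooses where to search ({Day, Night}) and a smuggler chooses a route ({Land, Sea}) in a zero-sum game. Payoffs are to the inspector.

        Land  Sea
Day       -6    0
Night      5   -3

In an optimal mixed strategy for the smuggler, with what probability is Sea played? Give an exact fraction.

Row minima: Day → -6, Night → -3; maximin = -3.
Column maxima: Land → 5, Sea → 0; minimax = 0.
-3 ≠ 0, so there is no saddle point; optimal play is mixed.
Let the inspector play Day with probability p. Expected payoff against Land: (-6)p + 5(1−p) = −11p + 5; against Sea: 0p + (-3)(1−p) = 3p − 3.
Setting these equal: −11p + 5 = 3p − 3 ⇒ −14p = -8 ⇒ p = 4/7, and the value is (-11)·(4/7) + 5 = -9/7.
For the smuggler: with q = P(Land), equating Day's and Night's payoffs gives −6q = 8q − 3 ⇒ q = 3/14.

11/14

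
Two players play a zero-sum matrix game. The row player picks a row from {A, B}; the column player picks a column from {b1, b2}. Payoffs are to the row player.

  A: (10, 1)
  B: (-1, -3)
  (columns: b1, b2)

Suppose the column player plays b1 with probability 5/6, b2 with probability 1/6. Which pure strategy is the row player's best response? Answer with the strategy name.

A

Expected payoff of A: (5/6)·10 + (1/6)·1 = 17/2.
Expected payoff of B: (5/6)·(-1) + (1/6)·(-3) = -4/3.
The largest is 17/2, so the row player's best response is A.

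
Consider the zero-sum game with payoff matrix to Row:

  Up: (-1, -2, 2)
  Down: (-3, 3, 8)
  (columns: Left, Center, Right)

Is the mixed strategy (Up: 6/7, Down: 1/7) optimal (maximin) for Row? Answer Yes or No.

Against Left this mix gives (6/7)·(-1) + (1/7)·(-3) = -9/7.
Against Center this mix gives (6/7)·(-2) + (1/7)·3 = -9/7.
Against Right this mix gives (6/7)·2 + (1/7)·8 = 20/7.
All of Column's active replies (Left, Center) yield -9/7, and no column does worse for Row. The mix makes Column indifferent and guarantees -9/7, so it is optimal.

Yes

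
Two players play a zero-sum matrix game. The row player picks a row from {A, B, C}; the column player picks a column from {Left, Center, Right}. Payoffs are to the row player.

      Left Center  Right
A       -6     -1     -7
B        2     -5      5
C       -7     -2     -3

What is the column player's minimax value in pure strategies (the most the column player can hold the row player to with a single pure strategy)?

Column maxima: Left → 2, Center → -1, Right → 5.
The smallest of these is -1.

-1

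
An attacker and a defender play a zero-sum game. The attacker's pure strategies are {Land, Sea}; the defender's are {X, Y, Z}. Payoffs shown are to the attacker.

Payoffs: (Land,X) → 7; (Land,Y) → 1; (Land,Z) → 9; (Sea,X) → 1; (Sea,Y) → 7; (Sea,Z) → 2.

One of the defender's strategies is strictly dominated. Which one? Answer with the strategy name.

Z

X holds the attacker's payoff strictly below Z in every row: 7 < 9, 1 < 2.
So Z is strictly dominated for the defender.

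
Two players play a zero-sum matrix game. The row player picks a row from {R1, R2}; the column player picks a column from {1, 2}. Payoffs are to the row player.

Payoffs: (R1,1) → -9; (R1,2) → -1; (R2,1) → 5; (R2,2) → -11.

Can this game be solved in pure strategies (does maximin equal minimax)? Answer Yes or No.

No

Row minima: R1 → -9, R2 → -11; maximin = -9.
Column maxima: 1 → 5, 2 → -1; minimax = -1.
-9 ≠ -1, so no pure-strategy equilibrium exists.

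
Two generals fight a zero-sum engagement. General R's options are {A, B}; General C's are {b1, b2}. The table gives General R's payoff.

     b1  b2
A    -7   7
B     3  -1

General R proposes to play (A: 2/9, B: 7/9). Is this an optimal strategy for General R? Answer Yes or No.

Against b1 this mix gives (2/9)·(-7) + (7/9)·3 = 7/9.
Against b2 this mix gives (2/9)·7 + (7/9)·(-1) = 7/9.
All of General C's active replies (b1, b2) yield 7/9, and no column does worse for General R. The mix makes General C indifferent and guarantees 7/9, so it is optimal.

Yes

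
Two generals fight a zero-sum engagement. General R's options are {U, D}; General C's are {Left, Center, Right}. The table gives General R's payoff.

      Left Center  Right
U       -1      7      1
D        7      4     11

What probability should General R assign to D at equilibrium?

Row minima: U → -1, D → 4; maximin = 4.
Column maxima: Left → 7, Center → 7, Right → 11; minimax = 7.
4 ≠ 7, so there is no saddle point; optimal play is mixed.
Right is strictly dominated by Left (it gives General R strictly more in every row), so General C never plays it.
On the remaining 2×2 (U, D vs Left, Center):
Let General R play U with probability p. Expected payoff against Left: (-1)p + 7(1−p) = −8p + 7; against Center: 7p + 4(1−p) = 3p + 4.
Setting these equal: −8p + 7 = 3p + 4 ⇒ −11p = -3 ⇒ p = 3/11, and the value is (-8)·(3/11) + 7 = 53/11.
For General C: with q = P(Left), equating U's and D's payoffs gives −8q + 7 = 3q + 4 ⇒ q = 3/11.

8/11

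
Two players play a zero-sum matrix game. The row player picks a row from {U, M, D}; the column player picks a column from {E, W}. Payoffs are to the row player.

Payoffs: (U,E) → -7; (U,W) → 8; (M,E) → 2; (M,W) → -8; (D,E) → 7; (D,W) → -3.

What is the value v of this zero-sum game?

Row minima: U → -7, M → -8, D → -3; maximin = -3.
Column maxima: E → 7, W → 8; minimax = 7.
-3 ≠ 7, so there is no saddle point; optimal play is mixed.
M is strictly dominated by D, so the row player never plays it.
On the remaining 2×2 (U, D vs E, W):
Let the row player play U with probability p. Expected payoff against E: (-7)p + 7(1−p) = −14p + 7; against W: 8p + (-3)(1−p) = 11p − 3.
Setting these equal: −14p + 7 = 11p − 3 ⇒ −25p = -10 ⇒ p = 2/5, and the value is (-14)·(2/5) + 7 = 7/5.
For the column player: with q = P(E), equating U's and D's payoffs gives −15q + 8 = 10q − 3 ⇒ q = 11/25.

7/5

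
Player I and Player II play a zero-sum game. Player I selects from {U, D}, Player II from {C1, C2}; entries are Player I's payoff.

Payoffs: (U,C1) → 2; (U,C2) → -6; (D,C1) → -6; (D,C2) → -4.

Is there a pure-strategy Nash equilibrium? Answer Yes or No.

No

Row minima: U → -6, D → -6; maximin = -6.
Column maxima: C1 → 2, C2 → -4; minimax = -4.
-6 ≠ -4, so no pure-strategy equilibrium exists.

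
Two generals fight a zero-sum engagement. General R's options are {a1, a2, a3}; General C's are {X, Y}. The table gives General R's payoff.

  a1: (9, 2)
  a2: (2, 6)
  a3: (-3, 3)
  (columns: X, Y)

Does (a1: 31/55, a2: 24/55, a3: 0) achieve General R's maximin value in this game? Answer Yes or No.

No

Against X this mix gives (31/55)·9 + (24/55)·2 = 327/55.
Against Y this mix gives (31/55)·2 + (24/55)·6 = 206/55.
General C will play Y, holding General R to 206/55. Shifting weight toward the row that does better against Y would raise this floor (the equalizing mix achieves 50/11 against both Y and X), so the proposed strategy is not optimal.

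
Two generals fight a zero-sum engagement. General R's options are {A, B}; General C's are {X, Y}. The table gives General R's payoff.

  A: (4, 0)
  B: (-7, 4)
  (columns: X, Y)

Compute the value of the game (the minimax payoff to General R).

Row minima: A → 0, B → -7; maximin = 0.
Column maxima: X → 4, Y → 4; minimax = 4.
0 ≠ 4, so there is no saddle point; optimal play is mixed.
Let General R play A with probability p. Expected payoff against X: 4p + (-7)(1−p) = 11p − 7; against Y: 0p + 4(1−p) = −4p + 4.
Setting these equal: 11p − 7 = −4p + 4 ⇒ 15p = 11 ⇒ p = 11/15, and the value is (11)·(11/15) − 7 = 16/15.
For General C: with q = P(X), equating A's and B's payoffs gives 4q = −11q + 4 ⇒ q = 4/15.

16/15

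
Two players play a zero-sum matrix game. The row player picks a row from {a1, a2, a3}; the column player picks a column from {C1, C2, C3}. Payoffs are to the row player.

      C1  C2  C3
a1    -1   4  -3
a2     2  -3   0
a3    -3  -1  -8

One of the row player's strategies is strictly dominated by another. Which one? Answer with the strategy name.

a1 gives a strictly higher payoff than a3 against every column: -1 > -3, 4 > -1, -3 > -8.
So a3 is strictly dominated and the row player never plays it.

a3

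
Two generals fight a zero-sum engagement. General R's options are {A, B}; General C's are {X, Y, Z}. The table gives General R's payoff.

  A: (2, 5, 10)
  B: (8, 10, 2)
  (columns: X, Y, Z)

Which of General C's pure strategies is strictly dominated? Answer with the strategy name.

Y

X holds General R's payoff strictly below Y in every row: 2 < 5, 8 < 10.
So Y is strictly dominated for General C.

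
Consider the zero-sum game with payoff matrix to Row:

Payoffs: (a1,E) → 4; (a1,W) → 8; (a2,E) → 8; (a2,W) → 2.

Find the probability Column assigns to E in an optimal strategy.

Row minima: a1 → 4, a2 → 2; maximin = 4.
Column maxima: E → 8, W → 8; minimax = 8.
4 ≠ 8, so there is no saddle point; optimal play is mixed.
Let Row play a1 with probability p. Expected payoff against E: 4p + 8(1−p) = −4p + 8; against W: 8p + 2(1−p) = 6p + 2.
Setting these equal: −4p + 8 = 6p + 2 ⇒ −10p = -6 ⇒ p = 3/5, and the value is (-4)·(3/5) + 8 = 28/5.
For Column: with q = P(E), equating a1's and a2's payoffs gives −4q + 8 = 6q + 2 ⇒ q = 3/5.

3/5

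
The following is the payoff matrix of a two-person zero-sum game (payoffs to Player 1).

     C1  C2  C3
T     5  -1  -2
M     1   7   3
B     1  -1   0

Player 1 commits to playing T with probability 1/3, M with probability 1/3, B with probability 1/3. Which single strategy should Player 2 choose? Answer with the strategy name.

C3

If Player 2 plays C1, Player 1's expected payoff is (1/3)·5 + (1/3)·1 + (1/3)·1 = 7/3.
If Player 2 plays C2, Player 1's expected payoff is (1/3)·(-1) + (1/3)·7 + (1/3)·(-1) = 5/3.
If Player 2 plays C3, Player 1's expected payoff is (1/3)·(-2) + (1/3)·3 + (1/3)·0 = 1/3.
Player 2 minimizes Player 1's payoff; the smallest is 1/3, so the best response is C3.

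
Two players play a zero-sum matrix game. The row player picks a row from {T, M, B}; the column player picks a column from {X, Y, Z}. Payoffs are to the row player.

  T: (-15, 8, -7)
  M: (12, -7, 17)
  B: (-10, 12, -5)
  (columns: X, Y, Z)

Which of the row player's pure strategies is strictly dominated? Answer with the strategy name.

B gives a strictly higher payoff than T against every column: -10 > -15, 12 > 8, -5 > -7.
So T is strictly dominated and the row player never plays it.

T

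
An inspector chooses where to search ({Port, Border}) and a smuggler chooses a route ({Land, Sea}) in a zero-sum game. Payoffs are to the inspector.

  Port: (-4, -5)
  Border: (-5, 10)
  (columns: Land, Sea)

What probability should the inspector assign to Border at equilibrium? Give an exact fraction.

Row minima: Port → -5, Border → -5; maximin = -5.
Column maxima: Land → -4, Sea → 10; minimax = -4.
-5 ≠ -4, so there is no saddle point; optimal play is mixed.
Let the inspector play Port with probability p. Expected payoff against Land: (-4)p + (-5)(1−p) = p − 5; against Sea: (-5)p + 10(1−p) = −15p + 10.
Setting these equal: p − 5 = −15p + 10 ⇒ 16p = 15 ⇒ p = 15/16, and the value is (1)·(15/16) − 5 = -65/16.
For the smuggler: with q = P(Land), equating Port's and Border's payoffs gives q − 5 = −15q + 10 ⇒ q = 15/16.

1/16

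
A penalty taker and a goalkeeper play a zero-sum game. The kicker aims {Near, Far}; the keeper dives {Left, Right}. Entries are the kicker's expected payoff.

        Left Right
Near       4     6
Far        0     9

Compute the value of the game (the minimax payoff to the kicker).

4

Row minima: Near → 4, Far → 0; maximin = 4.
Column maxima: Left → 4, Right → 9; minimax = 4.
Since maximin = minimax = 4, there is a saddle point and the value is 4.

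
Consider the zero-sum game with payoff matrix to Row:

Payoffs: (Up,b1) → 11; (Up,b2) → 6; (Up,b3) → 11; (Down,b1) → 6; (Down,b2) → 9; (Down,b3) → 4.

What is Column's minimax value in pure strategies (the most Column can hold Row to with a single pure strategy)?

9

Column maxima: b1 → 11, b2 → 9, b3 → 11.
The smallest of these is 9.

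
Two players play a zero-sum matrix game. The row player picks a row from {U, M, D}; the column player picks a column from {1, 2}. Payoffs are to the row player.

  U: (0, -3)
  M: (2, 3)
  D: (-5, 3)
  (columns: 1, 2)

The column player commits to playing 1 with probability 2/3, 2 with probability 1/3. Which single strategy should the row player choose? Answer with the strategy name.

Expected payoff of U: (2/3)·0 + (1/3)·(-3) = -1.
Expected payoff of M: (2/3)·2 + (1/3)·3 = 7/3.
Expected payoff of D: (2/3)·(-5) + (1/3)·3 = -7/3.
The largest is 7/3, so the row player's best response is M.

M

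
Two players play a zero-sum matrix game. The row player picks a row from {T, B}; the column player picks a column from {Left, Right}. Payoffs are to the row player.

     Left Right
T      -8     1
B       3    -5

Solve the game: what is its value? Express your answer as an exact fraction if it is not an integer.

Row minima: T → -8, B → -5; maximin = -5.
Column maxima: Left → 3, Right → 1; minimax = 1.
-5 ≠ 1, so there is no saddle point; optimal play is mixed.
Let the row player play T with probability p. Expected payoff against Left: (-8)p + 3(1−p) = −11p + 3; against Right: 1p + (-5)(1−p) = 6p − 5.
Setting these equal: −11p + 3 = 6p − 5 ⇒ −17p = -8 ⇒ p = 8/17, and the value is (-11)·(8/17) + 3 = -37/17.
For the column player: with q = P(Left), equating T's and B's payoffs gives −9q + 1 = 8q − 5 ⇒ q = 6/17.

-37/17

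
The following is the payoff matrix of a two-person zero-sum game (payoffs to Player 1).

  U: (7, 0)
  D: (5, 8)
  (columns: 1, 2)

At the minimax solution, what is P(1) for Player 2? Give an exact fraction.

4/5

Row minima: U → 0, D → 5; maximin = 5.
Column maxima: 1 → 7, 2 → 8; minimax = 7.
5 ≠ 7, so there is no saddle point; optimal play is mixed.
Let Player 1 play U with probability p. Expected payoff against 1: 7p + 5(1−p) = 2p + 5; against 2: 0p + 8(1−p) = −8p + 8.
Setting these equal: 2p + 5 = −8p + 8 ⇒ 10p = 3 ⇒ p = 3/10, and the value is (2)·(3/10) + 5 = 28/5.
For Player 2: with q = P(1), equating U's and D's payoffs gives 7q = −3q + 8 ⇒ q = 4/5.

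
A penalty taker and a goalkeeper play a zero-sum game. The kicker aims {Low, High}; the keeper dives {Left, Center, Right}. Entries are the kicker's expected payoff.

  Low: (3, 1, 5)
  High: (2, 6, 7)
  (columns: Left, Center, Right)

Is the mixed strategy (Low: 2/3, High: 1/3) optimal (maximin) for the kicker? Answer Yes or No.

Against Left this mix gives (2/3)·3 + (1/3)·2 = 8/3.
Against Center this mix gives (2/3)·1 + (1/3)·6 = 8/3.
Against Right this mix gives (2/3)·5 + (1/3)·7 = 17/3.
All of the keeper's active replies (Left, Center) yield 8/3, and no column does worse for the kicker. The mix makes the keeper indifferent and guarantees 8/3, so it is optimal.

Yes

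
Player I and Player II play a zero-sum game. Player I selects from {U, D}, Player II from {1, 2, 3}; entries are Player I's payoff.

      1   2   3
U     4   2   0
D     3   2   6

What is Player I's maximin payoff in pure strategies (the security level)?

2

Row minima: U → 0, D → 2.
The best of these is 2.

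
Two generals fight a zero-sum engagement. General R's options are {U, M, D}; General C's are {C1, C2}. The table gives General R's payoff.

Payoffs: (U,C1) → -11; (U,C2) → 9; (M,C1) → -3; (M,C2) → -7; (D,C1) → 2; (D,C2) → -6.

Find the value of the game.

-12/7

Row minima: U → -11, M → -7, D → -6; maximin = -6.
Column maxima: C1 → 2, C2 → 9; minimax = 2.
-6 ≠ 2, so there is no saddle point; optimal play is mixed.
M is strictly dominated by D, so General R never plays it.
On the remaining 2×2 (U, D vs C1, C2):
Let General R play U with probability p. Expected payoff against C1: (-11)p + 2(1−p) = −13p + 2; against C2: 9p + (-6)(1−p) = 15p − 6.
Setting these equal: −13p + 2 = 15p − 6 ⇒ −28p = -8 ⇒ p = 2/7, and the value is (-13)·(2/7) + 2 = -12/7.
For General C: with q = P(C1), equating U's and D's payoffs gives −20q + 9 = 8q − 6 ⇒ q = 15/28.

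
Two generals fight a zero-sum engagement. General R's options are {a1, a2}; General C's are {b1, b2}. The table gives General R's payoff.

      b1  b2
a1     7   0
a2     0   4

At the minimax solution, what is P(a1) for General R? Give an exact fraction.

4/11

Row minima: a1 → 0, a2 → 0; maximin = 0.
Column maxima: b1 → 7, b2 → 4; minimax = 4.
0 ≠ 4, so there is no saddle point; optimal play is mixed.
Let General R play a1 with probability p. Expected payoff against b1: 7p + 0(1−p) = 7p; against b2: 0p + 4(1−p) = −4p + 4.
Setting these equal: 7p = −4p + 4 ⇒ 11p = 4 ⇒ p = 4/11, and the value is (7)·(4/11) = 28/11.
For General C: with q = P(b1), equating a1's and a2's payoffs gives 7q = −4q + 4 ⇒ q = 4/11.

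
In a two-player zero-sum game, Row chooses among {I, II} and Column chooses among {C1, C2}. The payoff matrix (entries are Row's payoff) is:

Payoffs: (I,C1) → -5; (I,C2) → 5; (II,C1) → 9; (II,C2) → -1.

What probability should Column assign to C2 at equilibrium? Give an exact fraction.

Row minima: I → -5, II → -1; maximin = -1.
Column maxima: C1 → 9, C2 → 5; minimax = 5.
-1 ≠ 5, so there is no saddle point; optimal play is mixed.
Let Row play I with probability p. Expected payoff against C1: (-5)p + 9(1−p) = −14p + 9; against C2: 5p + (-1)(1−p) = 6p − 1.
Setting these equal: −14p + 9 = 6p − 1 ⇒ −20p = -10 ⇒ p = 1/2, and the value is (-14)·(1/2) + 9 = 2.
For Column: with q = P(C1), equating I's and II's payoffs gives −10q + 5 = 10q − 1 ⇒ q = 3/10.

7/10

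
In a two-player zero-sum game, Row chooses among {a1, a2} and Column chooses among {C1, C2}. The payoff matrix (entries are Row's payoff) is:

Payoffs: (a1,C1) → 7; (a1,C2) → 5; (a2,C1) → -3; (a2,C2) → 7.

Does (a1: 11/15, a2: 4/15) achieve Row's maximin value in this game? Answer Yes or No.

Against C1 this mix gives (11/15)·7 + (4/15)·(-3) = 13/3.
Against C2 this mix gives (11/15)·5 + (4/15)·7 = 83/15.
Column will play C1, holding Row to 13/3. Shifting weight toward the row that does better against C1 would raise this floor (the equalizing mix achieves 16/3 against both C1 and C2), so the proposed strategy is not optimal.

No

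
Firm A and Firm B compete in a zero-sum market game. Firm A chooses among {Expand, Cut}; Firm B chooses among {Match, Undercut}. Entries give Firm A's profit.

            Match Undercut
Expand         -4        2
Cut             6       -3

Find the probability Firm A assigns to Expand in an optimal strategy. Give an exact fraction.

3/5

Row minima: Expand → -4, Cut → -3; maximin = -3.
Column maxima: Match → 6, Undercut → 2; minimax = 2.
-3 ≠ 2, so there is no saddle point; optimal play is mixed.
Let Firm A play Expand with probability p. Expected payoff against Match: (-4)p + 6(1−p) = −10p + 6; against Undercut: 2p + (-3)(1−p) = 5p − 3.
Setting these equal: −10p + 6 = 5p − 3 ⇒ −15p = -9 ⇒ p = 3/5, and the value is (-10)·(3/5) + 6 = 0.
For Firm B: with q = P(Match), equating Expand's and Cut's payoffs gives −6q + 2 = 9q − 3 ⇒ q = 1/3.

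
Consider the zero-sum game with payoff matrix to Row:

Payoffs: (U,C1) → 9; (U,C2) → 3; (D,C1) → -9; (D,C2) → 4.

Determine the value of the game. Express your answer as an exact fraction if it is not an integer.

63/19

Row minima: U → 3, D → -9; maximin = 3.
Column maxima: C1 → 9, C2 → 4; minimax = 4.
3 ≠ 4, so there is no saddle point; optimal play is mixed.
Let Row play U with probability p. Expected payoff against C1: 9p + (-9)(1−p) = 18p − 9; against C2: 3p + 4(1−p) = −p + 4.
Setting these equal: 18p − 9 = −p + 4 ⇒ 19p = 13 ⇒ p = 13/19, and the value is (18)·(13/19) − 9 = 63/19.
For Column: with q = P(C1), equating U's and D's payoffs gives 6q + 3 = −13q + 4 ⇒ q = 1/19.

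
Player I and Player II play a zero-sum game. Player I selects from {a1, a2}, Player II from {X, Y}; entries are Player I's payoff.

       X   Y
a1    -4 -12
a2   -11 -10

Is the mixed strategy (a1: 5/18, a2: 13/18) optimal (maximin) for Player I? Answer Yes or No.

Against X this mix gives (5/18)·(-4) + (13/18)·(-11) = -163/18.
Against Y this mix gives (5/18)·(-12) + (13/18)·(-10) = -95/9.
Player II will play Y, holding Player I to -95/9. Shifting weight toward the row that does better against Y would raise this floor (the equalizing mix achieves -92/9 against both Y and X), so the proposed strategy is not optimal.

No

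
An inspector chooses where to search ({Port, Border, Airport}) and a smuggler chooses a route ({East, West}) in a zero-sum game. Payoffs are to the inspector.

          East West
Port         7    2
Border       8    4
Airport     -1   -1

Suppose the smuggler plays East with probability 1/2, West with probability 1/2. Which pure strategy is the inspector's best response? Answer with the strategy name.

Expected payoff of Port: (1/2)·7 + (1/2)·2 = 9/2.
Expected payoff of Border: (1/2)·8 + (1/2)·4 = 6.
Expected payoff of Airport: (1/2)·(-1) + (1/2)·(-1) = -1.
The largest is 6, so the inspector's best response is Border.

Border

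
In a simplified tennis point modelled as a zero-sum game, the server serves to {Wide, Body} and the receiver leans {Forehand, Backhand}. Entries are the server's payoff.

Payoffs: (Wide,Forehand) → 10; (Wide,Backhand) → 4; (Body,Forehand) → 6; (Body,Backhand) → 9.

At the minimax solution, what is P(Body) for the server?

2/3

Row minima: Wide → 4, Body → 6; maximin = 6.
Column maxima: Forehand → 10, Backhand → 9; minimax = 9.
6 ≠ 9, so there is no saddle point; optimal play is mixed.
Let the server play Wide with probability p. Expected payoff against Forehand: 10p + 6(1−p) = 4p + 6; against Backhand: 4p + 9(1−p) = −5p + 9.
Setting these equal: 4p + 6 = −5p + 9 ⇒ 9p = 3 ⇒ p = 1/3, and the value is (4)·(1/3) + 6 = 22/3.
For the receiver: with q = P(Forehand), equating Wide's and Body's payoffs gives 6q + 4 = −3q + 9 ⇒ q = 5/9.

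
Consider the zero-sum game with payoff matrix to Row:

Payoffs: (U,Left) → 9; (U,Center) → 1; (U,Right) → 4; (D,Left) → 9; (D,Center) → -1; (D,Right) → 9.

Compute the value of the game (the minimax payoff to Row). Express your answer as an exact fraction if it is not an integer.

1

Row minima: U → 1, D → -1; maximin = 1.
Column maxima: Left → 9, Center → 1, Right → 9; minimax = 1.
Since maximin = minimax = 1, there is a saddle point and the value is 1.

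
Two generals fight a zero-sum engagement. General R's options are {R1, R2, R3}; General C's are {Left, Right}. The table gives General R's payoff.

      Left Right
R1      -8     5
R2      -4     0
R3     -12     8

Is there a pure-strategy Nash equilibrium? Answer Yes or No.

Yes

Row minima: R1 → -8, R2 → -4, R3 → -12; maximin = -4.
Column maxima: Left → -4, Right → 8; minimax = -4.
maximin = minimax = -4, so a saddle point exists.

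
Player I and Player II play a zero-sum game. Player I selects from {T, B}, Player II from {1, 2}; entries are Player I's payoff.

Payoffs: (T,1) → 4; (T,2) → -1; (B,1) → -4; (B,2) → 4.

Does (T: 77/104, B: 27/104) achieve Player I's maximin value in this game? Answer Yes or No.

Against 1 this mix gives (77/104)·4 + (27/104)·(-4) = 25/13.
Against 2 this mix gives (77/104)·(-1) + (27/104)·4 = 31/104.
Player II will play 2, holding Player I to 31/104. Shifting weight toward the row that does better against 2 would raise this floor (the equalizing mix achieves 12/13 against both 2 and 1), so the proposed strategy is not optimal.

No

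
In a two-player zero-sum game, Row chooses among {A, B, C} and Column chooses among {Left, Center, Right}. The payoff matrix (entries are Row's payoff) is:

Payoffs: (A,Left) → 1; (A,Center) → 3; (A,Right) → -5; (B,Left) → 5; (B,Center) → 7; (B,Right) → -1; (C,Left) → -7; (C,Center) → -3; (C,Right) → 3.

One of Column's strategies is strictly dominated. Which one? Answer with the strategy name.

Left holds Row's payoff strictly below Center in every row: 1 < 3, 5 < 7, -7 < -3.
So Center is strictly dominated for Column.

Center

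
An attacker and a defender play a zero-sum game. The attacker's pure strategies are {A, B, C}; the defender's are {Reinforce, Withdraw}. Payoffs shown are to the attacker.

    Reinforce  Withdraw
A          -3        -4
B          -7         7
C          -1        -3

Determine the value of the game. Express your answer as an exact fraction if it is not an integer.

-7/4

Row minima: A → -4, B → -7, C → -3; maximin = -3.
Column maxima: Reinforce → -1, Withdraw → 7; minimax = -1.
-3 ≠ -1, so there is no saddle point; optimal play is mixed.
A is strictly dominated by C, so the attacker never plays it.
On the remaining 2×2 (B, C vs Reinforce, Withdraw):
Let the attacker play B with probability p. Expected payoff against Reinforce: (-7)p + (-1)(1−p) = −6p − 1; against Withdraw: 7p + (-3)(1−p) = 10p − 3.
Setting these equal: −6p − 1 = 10p − 3 ⇒ −16p = -2 ⇒ p = 1/8, and the value is (-6)·(1/8) − 1 = -7/4.
For the defender: with q = P(Reinforce), equating B's and C's payoffs gives −14q + 7 = 2q − 3 ⇒ q = 5/8.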